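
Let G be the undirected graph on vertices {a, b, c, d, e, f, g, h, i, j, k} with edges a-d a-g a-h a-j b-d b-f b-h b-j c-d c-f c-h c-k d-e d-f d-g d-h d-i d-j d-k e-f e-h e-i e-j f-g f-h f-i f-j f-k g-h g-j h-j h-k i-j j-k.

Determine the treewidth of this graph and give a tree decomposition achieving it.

Every bag has size at most 5, so the width is 5 − 1 = 4 and tw(G) ≤ 4. For the lower bound, the 5 vertices {a, d, g, h, j} are pairwise adjacent, and any tree decomposition puts a clique entirely inside one bag — forcing width ≥ 4. Therefore the treewidth is 4.

Treewidth 4.
One such decomposition:
Bags: B1 = {d, e, f, h, j}  B2 = {d, f, h, j, k}  B3 = {d, f, g, h, j}  B4 = {d, e, f, i, j}  B5 = {b, d, f, h, j}  B6 = {c, d, f, h, k}  B7 = {a, d, g, h, j}
Tree: B1–B2, B2–B3, B1–B4, B1–B5, B2–B6, B3–B7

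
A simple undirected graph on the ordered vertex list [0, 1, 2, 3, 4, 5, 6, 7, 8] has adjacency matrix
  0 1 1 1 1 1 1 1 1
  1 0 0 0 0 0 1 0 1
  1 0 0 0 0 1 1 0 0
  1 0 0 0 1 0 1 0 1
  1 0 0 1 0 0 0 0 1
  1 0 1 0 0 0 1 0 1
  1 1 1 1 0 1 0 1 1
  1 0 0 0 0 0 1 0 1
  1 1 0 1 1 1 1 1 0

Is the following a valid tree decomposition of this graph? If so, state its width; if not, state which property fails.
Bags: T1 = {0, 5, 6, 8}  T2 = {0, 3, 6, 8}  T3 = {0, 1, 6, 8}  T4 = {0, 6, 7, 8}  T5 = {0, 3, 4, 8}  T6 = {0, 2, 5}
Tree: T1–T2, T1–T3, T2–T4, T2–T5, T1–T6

No — edge (6,2) lies in no bag.

A tree decomposition must satisfy three properties: every vertex lies in some bag; for every edge, both endpoints lie together in some bag; and for every vertex, the bags containing it form a connected subtree. Here edge (6,2) lies in no bag, so the decomposition is invalid.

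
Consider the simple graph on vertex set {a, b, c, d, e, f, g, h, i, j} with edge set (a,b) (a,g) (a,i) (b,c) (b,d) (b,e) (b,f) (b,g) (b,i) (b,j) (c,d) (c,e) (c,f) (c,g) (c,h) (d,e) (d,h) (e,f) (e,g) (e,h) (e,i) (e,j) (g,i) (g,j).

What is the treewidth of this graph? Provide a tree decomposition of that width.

Every bag has size at most 4, so the width is 4 − 1 = 3 and tw(G) ≤ 3. On the other hand G contains the 4-clique {c, d, e, h}. A clique must lie in a single bag of any decomposition, so no decomposition can have width below 3. Therefore the treewidth is 3.

Treewidth 3.
One optimal decomposition is:
Bags: B1 = {b, e, g, i}  B2 = {b, c, e, g}  B3 = {b, c, d, e}  B4 = {a, b, g, i}  B5 = {b, c, e, f}  B6 = {c, d, e, h}  B7 = {b, e, g, j}
Tree: B1–B2, B2–B3, B1–B4, B2–B5, B3–B6, B2–B7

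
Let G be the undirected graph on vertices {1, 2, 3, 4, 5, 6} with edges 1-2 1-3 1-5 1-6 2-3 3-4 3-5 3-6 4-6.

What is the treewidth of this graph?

2

A width-2 tree decomposition is:
Bags: B1 = {3, 4, 6}  B2 = {1, 3, 6}  B3 = {1, 2, 3}  B4 = {1, 3, 5}
Tree: B1–B2, B2–B3, B2–B4
Each bag holds 3 vertices, so the decomposition has width 2, which upper-bounds the treewidth. On the other hand G contains the 3-clique {1, 2, 3}. A clique must lie in a single bag of any decomposition, so no decomposition can have width below 2. Hence tw(G) = 2 exactly.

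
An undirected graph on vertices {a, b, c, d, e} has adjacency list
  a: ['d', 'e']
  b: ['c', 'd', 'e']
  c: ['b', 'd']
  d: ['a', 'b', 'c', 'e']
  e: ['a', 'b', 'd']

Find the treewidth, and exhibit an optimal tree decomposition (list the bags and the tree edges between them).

Each bag holds 3 vertices, so the decomposition has width 2, which upper-bounds the treewidth. Conversely, {a, d, e} is a clique of size 3, and the vertices of any clique must share a bag in every tree decomposition; so some bag has ≥ 3 vertices and tw(G) ≥ 2. Combining the bounds, tw(G) = 2.

Treewidth 2.
One such decomposition:
Bags: B1 = {b, d, e}  B2 = {b, c, d}  B3 = {a, d, e}
Tree: B1–B2, B1–B3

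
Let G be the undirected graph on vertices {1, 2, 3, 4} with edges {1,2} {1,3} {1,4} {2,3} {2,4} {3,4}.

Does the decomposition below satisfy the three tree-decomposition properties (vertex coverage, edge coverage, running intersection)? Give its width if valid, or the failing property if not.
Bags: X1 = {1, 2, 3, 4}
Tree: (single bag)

Yes; width 3.

Checking the three conditions: (i) the bags cover all of {1, 2, 3, 4}; (ii) for each edge, some bag contains both endpoints; (iii) the bags containing any fixed vertex form a subtree. All hold, so the decomposition is valid with width 4 − 1 = 3.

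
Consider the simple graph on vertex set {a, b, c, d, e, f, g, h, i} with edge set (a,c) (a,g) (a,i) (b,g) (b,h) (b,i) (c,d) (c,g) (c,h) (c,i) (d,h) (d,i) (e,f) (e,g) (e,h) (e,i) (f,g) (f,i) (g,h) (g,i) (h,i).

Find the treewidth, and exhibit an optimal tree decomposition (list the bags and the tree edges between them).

Treewidth 3.
Bags: B1 = {b, g, h, i}  B2 = {c, g, h, i}  B3 = {c, d, h, i}  B4 = {a, c, g, i}  B5 = {e, g, h, i}  B6 = {e, f, g, i}
Tree: B1–B2, B2–B3, B2–B4, B1–B5, B5–B6

Each bag holds 4 vertices, so the decomposition has width 3, which upper-bounds the treewidth. On the other hand G contains the 4-clique {c, d, h, i}. A clique must lie in a single bag of any decomposition, so no decomposition can have width below 3. Combining the bounds, tw(G) = 3.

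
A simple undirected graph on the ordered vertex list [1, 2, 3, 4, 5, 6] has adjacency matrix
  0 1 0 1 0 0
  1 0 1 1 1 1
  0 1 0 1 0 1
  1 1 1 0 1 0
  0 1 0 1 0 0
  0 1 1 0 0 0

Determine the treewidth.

2

A width-2 tree decomposition is:
Bags: B1 = {2, 4, 5}  B2 = {2, 3, 4}  B3 = {1, 2, 4}  B4 = {2, 3, 6}
Tree: B1–B2, B2–B3, B2–B4
Every bag has size at most 3, so the width is 3 − 1 = 2 and tw(G) ≤ 2. On the other hand G contains the 3-clique {1, 2, 4}. A clique must lie in a single bag of any decomposition, so no decomposition can have width below 2. Therefore the treewidth is 2.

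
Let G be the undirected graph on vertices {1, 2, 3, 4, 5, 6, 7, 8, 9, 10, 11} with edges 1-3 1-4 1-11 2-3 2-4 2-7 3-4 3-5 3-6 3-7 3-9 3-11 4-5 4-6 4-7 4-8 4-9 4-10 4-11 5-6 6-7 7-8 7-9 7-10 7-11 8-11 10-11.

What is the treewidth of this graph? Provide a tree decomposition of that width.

Every bag has size at most 4, so the width is 4 − 1 = 3 and tw(G) ≤ 3. For the lower bound, the 4 vertices {4, 7, 8, 11} are pairwise adjacent, and any tree decomposition puts a clique entirely inside one bag — forcing width ≥ 3. Hence tw(G) = 3 exactly.

Treewidth 3.
Bags: B1 = {3, 4, 7, 9}  B2 = {3, 4, 7, 11}  B3 = {4, 7, 10, 11}  B4 = {4, 7, 8, 11}  B5 = {2, 3, 4, 7}  B6 = {3, 4, 6, 7}  B7 = {3, 4, 5, 6}  B8 = {1, 3, 4, 11}
Tree: B1–B2, B2–B3, B2–B4, B2–B5, B2–B6, B6–B7, B2–B8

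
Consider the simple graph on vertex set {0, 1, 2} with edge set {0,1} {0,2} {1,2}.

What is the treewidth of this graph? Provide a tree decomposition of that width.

With just one bag of size 3, the width is 3 − 1 = 2, so tw(G) ≤ 2. For the lower bound, the 3 vertices {0, 1, 2} are pairwise adjacent, and any tree decomposition puts a clique entirely inside one bag — forcing width ≥ 2. Hence tw(G) = 2 exactly.

Treewidth 2.
One such decomposition:
Bags: B1 = {0, 1, 2}
Tree: (single bag)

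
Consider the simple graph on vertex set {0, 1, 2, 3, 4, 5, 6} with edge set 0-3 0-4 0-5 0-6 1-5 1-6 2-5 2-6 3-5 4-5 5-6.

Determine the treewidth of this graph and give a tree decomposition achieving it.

Treewidth 2.
One optimal decomposition is:
Bags: B1 = {1, 5, 6}  B2 = {0, 5, 6}  B3 = {0, 4, 5}  B4 = {2, 5, 6}  B5 = {0, 3, 5}
Tree: B1–B2, B2–B3, B2–B4, B2–B5

Each bag holds 3 vertices, so the decomposition has width 2, which upper-bounds the treewidth. Conversely, {0, 3, 5} is a clique of size 3, and the vertices of any clique must share a bag in every tree decomposition; so some bag has ≥ 3 vertices and tw(G) ≥ 2. Combining the bounds, tw(G) = 2.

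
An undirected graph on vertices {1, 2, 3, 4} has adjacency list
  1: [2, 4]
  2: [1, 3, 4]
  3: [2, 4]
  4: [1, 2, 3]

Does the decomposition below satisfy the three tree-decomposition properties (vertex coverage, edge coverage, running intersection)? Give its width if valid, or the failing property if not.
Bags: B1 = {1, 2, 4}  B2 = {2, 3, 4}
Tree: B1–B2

Yes; width 2.

Checking the three conditions: (i) the bags cover all of {1, 2, 3, 4}; (ii) for each edge, some bag contains both endpoints; (iii) the bags containing any fixed vertex form a subtree. All hold, so the decomposition is valid with width 3 − 1 = 2.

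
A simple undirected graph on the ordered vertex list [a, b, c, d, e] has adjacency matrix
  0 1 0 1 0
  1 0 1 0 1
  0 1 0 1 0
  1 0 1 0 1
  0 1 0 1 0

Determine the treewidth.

A width-2 tree decomposition is:
Bags: B1 = {b, d, e}  B2 = {b, c, d}  B3 = {a, b, d}
Tree: B1–B2, B2–B3
Every bag has size at most 3, so the width is 3 − 1 = 2 and tw(G) ≤ 2. Since b–e–d–c–b is a cycle in G, G is not acyclic. Forests are exactly the graphs of treewidth ≤ 1, so tw(G) ≥ 2. Combining the bounds, tw(G) = 2.

2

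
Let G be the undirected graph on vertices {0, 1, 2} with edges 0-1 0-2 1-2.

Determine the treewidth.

2

A width-2 tree decomposition is:
Bags: B1 = {0, 1, 2}
Tree: (single bag)
A single bag containing all 3 vertices is trivially a valid decomposition of width 2. On the other hand G contains the 3-clique {0, 1, 2}. A clique must lie in a single bag of any decomposition, so no decomposition can have width below 2. Therefore the treewidth is 2.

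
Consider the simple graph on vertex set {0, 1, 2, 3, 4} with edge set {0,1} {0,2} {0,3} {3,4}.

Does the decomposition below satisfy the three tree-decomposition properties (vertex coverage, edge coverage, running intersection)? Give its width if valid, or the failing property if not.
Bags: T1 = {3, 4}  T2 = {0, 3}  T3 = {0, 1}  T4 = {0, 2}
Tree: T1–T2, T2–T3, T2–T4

Vertex coverage: the bags together contain {0, 1, 2, 3, 4}, the full vertex set. Edge coverage: each edge of G has both endpoints in at least one bag. Running intersection: for every vertex, the bags containing it form a connected subtree. All three properties hold, so this is a valid tree decomposition of width max|bag| − 1 = 1, and hence tw(G) ≤ 1.

Yes; width 1.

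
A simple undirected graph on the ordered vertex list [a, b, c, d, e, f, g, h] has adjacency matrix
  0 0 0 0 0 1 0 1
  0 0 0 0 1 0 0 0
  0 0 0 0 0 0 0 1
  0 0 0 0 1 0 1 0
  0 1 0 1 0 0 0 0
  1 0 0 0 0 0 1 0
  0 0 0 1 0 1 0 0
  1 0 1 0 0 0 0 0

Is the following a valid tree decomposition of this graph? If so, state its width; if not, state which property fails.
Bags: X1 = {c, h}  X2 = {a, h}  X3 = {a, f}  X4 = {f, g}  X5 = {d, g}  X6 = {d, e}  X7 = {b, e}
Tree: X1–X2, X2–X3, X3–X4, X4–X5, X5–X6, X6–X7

Yes; width 1.

Checking the three conditions: (i) the bags cover all of {a, b, c, d, e, f, g, h}; (ii) for each edge, some bag contains both endpoints; (iii) the bags containing any fixed vertex form a subtree. All hold, so the decomposition is valid with width 2 − 1 = 1.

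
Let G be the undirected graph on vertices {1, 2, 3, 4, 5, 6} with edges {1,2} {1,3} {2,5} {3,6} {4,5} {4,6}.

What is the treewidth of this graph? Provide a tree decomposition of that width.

Treewidth 2.
One such decomposition:
Bags: B1 = {4, 5, 6}  B2 = {3, 5, 6}  B3 = {1, 3, 5}  B4 = {1, 2, 5}
Tree: B1–B2, B2–B3, B3–B4

Every bag has size at most 3, so the width is 3 − 1 = 2 and tw(G) ≤ 2. The edges 5–4–6–3–1–2–5 form a cycle, so G is not a tree and its treewidth is at least 2. Combining the bounds, tw(G) = 2.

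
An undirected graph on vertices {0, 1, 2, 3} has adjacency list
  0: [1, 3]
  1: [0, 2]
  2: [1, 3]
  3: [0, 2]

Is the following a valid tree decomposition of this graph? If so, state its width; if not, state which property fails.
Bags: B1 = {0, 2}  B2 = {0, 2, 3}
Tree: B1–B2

A tree decomposition must satisfy three properties: every vertex lies in some bag; for every edge, both endpoints lie together in some bag; and for every vertex, the bags containing it form a connected subtree. Here vertex 1 appears in no bag, so the decomposition is invalid.

No — vertex 1 appears in no bag.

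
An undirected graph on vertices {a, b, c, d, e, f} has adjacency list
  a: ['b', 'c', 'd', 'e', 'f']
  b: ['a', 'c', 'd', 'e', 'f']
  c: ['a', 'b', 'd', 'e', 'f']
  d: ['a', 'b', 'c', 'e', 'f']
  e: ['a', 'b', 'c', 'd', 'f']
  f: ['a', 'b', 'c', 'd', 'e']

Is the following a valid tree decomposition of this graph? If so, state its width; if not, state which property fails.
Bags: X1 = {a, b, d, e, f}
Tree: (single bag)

No — vertex c appears in no bag.

A tree decomposition must satisfy three properties: every vertex lies in some bag; for every edge, both endpoints lie together in some bag; and for every vertex, the bags containing it form a connected subtree. Here vertex c appears in no bag, so the decomposition is invalid.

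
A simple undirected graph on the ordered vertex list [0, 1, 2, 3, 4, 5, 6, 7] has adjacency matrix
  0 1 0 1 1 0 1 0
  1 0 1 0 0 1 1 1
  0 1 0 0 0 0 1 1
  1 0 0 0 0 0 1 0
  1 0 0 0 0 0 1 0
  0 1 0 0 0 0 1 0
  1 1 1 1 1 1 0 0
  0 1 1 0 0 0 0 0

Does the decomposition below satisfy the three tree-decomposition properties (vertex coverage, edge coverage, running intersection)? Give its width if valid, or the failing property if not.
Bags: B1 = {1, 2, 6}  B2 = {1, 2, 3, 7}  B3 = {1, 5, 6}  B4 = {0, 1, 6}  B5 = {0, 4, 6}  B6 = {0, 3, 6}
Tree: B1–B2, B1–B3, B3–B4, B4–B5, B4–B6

No — bags containing vertex 3 are not connected in the tree.

A tree decomposition must satisfy three properties: every vertex lies in some bag; for every edge, both endpoints lie together in some bag; and for every vertex, the bags containing it form a connected subtree. Here bags containing vertex 3 are not connected in the tree, so the decomposition is invalid.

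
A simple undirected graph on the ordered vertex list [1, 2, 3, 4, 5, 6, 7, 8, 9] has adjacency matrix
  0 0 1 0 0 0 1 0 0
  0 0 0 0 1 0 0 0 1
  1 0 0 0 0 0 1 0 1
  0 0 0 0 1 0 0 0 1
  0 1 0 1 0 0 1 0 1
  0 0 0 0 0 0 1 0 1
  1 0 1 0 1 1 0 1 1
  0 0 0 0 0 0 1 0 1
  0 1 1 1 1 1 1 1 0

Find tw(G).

2

A width-2 tree decomposition is:
Bags: B1 = {6, 7, 9}  B2 = {5, 7, 9}  B3 = {2, 5, 9}  B4 = {3, 7, 9}  B5 = {7, 8, 9}  B6 = {4, 5, 9}  B7 = {1, 3, 7}
Tree: B1–B2, B2–B3, B2–B4, B4–B5, B2–B6, B4–B7
The largest bag has 3 vertices, giving width 2; this decomposition certifies tw(G) ≤ 2. Conversely, {1, 3, 7} is a clique of size 3, and the vertices of any clique must share a bag in every tree decomposition; so some bag has ≥ 3 vertices and tw(G) ≥ 2. Hence tw(G) = 2 exactly.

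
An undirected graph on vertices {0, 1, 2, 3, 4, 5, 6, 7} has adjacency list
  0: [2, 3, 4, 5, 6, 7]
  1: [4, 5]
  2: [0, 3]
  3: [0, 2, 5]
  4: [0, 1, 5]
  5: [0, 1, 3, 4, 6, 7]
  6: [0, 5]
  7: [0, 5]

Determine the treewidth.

A width-2 tree decomposition is:
Bags: B1 = {0, 5, 6}  B2 = {0, 4, 5}  B3 = {0, 5, 7}  B4 = {1, 4, 5}  B5 = {0, 3, 5}  B6 = {0, 2, 3}
Tree: B1–B2, B2–B3, B2–B4, B2–B5, B5–B6
Each bag holds 3 vertices, so the decomposition has width 2, which upper-bounds the treewidth. On the other hand G contains the 3-clique {0, 2, 3}. A clique must lie in a single bag of any decomposition, so no decomposition can have width below 2. Therefore the treewidth is 2.

2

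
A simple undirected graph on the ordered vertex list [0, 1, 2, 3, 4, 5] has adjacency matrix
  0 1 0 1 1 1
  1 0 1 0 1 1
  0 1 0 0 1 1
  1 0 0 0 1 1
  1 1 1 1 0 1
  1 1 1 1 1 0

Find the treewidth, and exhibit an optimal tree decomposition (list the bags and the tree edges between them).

Treewidth 3.
One such decomposition:
Bags: B1 = {0, 1, 4, 5}  B2 = {1, 2, 4, 5}  B3 = {0, 3, 4, 5}
Tree: B1–B2, B1–B3

The largest bag has 4 vertices, giving width 3; this decomposition certifies tw(G) ≤ 3. Conversely, {0, 1, 4, 5} is a clique of size 4, and the vertices of any clique must share a bag in every tree decomposition; so some bag has ≥ 4 vertices and tw(G) ≥ 3. Therefore the treewidth is 3.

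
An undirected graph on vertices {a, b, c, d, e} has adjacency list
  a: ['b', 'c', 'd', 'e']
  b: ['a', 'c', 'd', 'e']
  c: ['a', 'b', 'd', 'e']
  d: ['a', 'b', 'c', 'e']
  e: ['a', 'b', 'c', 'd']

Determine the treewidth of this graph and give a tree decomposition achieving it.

Treewidth 4.
One such decomposition:
Bags: B1 = {a, b, c, d, e}
Tree: (single bag)

A single bag containing all 5 vertices is trivially a valid decomposition of width 4. Conversely, {a, b, c, d, e} is a clique of size 5, and the vertices of any clique must share a bag in every tree decomposition; so some bag has ≥ 5 vertices and tw(G) ≥ 4. The upper and lower bounds meet at 4, so that is the treewidth.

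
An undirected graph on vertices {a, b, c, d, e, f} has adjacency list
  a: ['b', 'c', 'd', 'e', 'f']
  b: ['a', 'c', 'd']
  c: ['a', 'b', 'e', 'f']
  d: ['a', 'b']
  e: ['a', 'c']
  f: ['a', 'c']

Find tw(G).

A width-2 tree decomposition is:
Bags: B1 = {a, c, e}  B2 = {a, b, c}  B3 = {a, c, f}  B4 = {a, b, d}
Tree: B1–B2, B2–B3, B2–B4
Every bag has size at most 3, so the width is 3 − 1 = 2 and tw(G) ≤ 2. On the other hand G contains the 3-clique {a, b, d}. A clique must lie in a single bag of any decomposition, so no decomposition can have width below 2. Combining the bounds, tw(G) = 2.

2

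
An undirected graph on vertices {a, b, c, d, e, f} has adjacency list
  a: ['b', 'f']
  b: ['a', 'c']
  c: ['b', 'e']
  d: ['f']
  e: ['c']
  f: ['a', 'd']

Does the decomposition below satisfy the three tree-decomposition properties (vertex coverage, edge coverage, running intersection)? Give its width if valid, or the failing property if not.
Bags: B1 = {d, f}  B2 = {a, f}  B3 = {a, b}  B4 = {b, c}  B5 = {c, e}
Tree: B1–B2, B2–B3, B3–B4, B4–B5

Vertex coverage: the bags together contain {a, b, c, d, e, f}, the full vertex set. Edge coverage: each edge of G has both endpoints in at least one bag. Running intersection: for every vertex, the bags containing it form a connected subtree. All three properties hold, so this is a valid tree decomposition of width max|bag| − 1 = 1, and hence tw(G) ≤ 1.

Yes; width 1.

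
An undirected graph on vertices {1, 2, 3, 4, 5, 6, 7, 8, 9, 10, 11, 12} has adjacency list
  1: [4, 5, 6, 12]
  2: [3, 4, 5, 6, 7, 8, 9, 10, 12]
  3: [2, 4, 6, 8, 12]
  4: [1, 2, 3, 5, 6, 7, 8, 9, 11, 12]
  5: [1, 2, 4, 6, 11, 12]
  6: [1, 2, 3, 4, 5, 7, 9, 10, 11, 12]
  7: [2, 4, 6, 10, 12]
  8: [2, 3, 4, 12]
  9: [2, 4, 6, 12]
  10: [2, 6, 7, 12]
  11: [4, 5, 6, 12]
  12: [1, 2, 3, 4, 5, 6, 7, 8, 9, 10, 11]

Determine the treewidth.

4

A width-4 tree decomposition is:
Bags: B1 = {2, 4, 6, 7, 12}  B2 = {2, 4, 5, 6, 12}  B3 = {2, 3, 4, 6, 12}  B4 = {1, 4, 5, 6, 12}  B5 = {2, 6, 7, 10, 12}  B6 = {2, 4, 6, 9, 12}  B7 = {2, 3, 4, 8, 12}  B8 = {4, 5, 6, 11, 12}
Tree: B1–B2, B1–B3, B2–B4, B1–B5, B2–B6, B3–B7, B4–B8
Each bag holds 5 vertices, so the decomposition has width 4, which upper-bounds the treewidth. For the lower bound, the 5 vertices {2, 6, 7, 10, 12} are pairwise adjacent, and any tree decomposition puts a clique entirely inside one bag — forcing width ≥ 4. Therefore the treewidth is 4.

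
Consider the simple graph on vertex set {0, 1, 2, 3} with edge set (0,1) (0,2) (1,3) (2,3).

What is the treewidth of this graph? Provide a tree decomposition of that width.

Every bag has size at most 3, so the width is 3 − 1 = 2 and tw(G) ≤ 2. For the lower bound, G contains the cycle 1–3–2–0–1, so G is not a forest; only forests have treewidth ≤ 1, hence tw(G) ≥ 2. Combining the bounds, tw(G) = 2.

Treewidth 2.
Bags: B1 = {1, 2, 3}  B2 = {0, 1, 2}
Tree: B1–B2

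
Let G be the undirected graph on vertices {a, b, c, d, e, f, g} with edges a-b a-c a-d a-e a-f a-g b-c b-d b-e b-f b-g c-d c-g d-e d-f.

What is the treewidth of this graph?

3

A width-3 tree decomposition is:
Bags: B1 = {a, b, c, d}  B2 = {a, b, d, e}  B3 = {a, b, d, f}  B4 = {a, b, c, g}
Tree: B1–B2, B2–B3, B1–B4
Every bag has size at most 4, so the width is 4 − 1 = 3 and tw(G) ≤ 3. For the lower bound, the 4 vertices {a, b, d, e} are pairwise adjacent, and any tree decomposition puts a clique entirely inside one bag — forcing width ≥ 3. Therefore the treewidth is 3.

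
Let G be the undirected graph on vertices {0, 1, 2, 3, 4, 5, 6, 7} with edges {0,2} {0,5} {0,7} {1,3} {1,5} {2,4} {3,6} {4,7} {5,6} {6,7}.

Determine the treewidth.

A width-2 tree decomposition is:
Bags: B1 = {0, 2, 4}  B2 = {0, 4, 7}  B3 = {0, 5, 7}  B4 = {5, 6, 7}  B5 = {1, 5, 6}  B6 = {1, 3, 6}
Tree: B1–B2, B2–B3, B3–B4, B4–B5, B5–B6
Every bag has size at most 3, so the width is 3 − 1 = 2 and tw(G) ≤ 2. Since 2–4–7–0–2 is a cycle in G, G is not acyclic. Forests are exactly the graphs of treewidth ≤ 1, so tw(G) ≥ 2. Hence tw(G) = 2 exactly.

2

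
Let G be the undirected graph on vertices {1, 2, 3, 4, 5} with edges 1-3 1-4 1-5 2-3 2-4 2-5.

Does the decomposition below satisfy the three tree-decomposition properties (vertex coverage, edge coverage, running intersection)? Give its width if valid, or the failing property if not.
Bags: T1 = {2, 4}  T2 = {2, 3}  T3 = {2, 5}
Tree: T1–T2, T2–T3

A tree decomposition must satisfy three properties: every vertex lies in some bag; for every edge, both endpoints lie together in some bag; and for every vertex, the bags containing it form a connected subtree. Here vertex 1 appears in no bag, so the decomposition is invalid.

No — vertex 1 appears in no bag.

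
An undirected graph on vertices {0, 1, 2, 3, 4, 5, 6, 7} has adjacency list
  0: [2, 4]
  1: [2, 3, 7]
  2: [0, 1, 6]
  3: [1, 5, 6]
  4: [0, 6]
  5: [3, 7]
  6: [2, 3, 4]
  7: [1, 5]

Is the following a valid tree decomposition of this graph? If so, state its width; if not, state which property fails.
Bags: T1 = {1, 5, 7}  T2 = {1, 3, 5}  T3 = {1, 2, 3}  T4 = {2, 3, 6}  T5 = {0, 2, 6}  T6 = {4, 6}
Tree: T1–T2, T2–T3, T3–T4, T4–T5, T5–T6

No — edge (0,4) lies in no bag.

A tree decomposition must satisfy three properties: every vertex lies in some bag; for every edge, both endpoints lie together in some bag; and for every vertex, the bags containing it form a connected subtree. Here edge (0,4) lies in no bag, so the decomposition is invalid.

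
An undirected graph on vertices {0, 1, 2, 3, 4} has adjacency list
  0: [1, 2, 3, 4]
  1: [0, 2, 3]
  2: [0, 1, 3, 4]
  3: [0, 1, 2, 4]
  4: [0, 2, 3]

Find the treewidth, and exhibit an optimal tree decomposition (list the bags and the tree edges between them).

Treewidth 3.
One optimal decomposition is:
Bags: B1 = {0, 2, 3, 4}  B2 = {0, 1, 2, 3}
Tree: B1–B2

Each bag holds 4 vertices, so the decomposition has width 3, which upper-bounds the treewidth. On the other hand G contains the 4-clique {0, 1, 2, 3}. A clique must lie in a single bag of any decomposition, so no decomposition can have width below 3. Combining the bounds, tw(G) = 3.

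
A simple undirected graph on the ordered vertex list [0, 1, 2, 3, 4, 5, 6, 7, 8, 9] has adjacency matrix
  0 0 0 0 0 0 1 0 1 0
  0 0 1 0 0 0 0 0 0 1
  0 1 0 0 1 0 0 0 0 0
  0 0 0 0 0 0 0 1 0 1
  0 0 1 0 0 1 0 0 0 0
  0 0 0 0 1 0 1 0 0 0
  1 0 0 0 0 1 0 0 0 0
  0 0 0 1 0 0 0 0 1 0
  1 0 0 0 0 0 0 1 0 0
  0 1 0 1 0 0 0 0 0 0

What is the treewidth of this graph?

2

A width-2 tree decomposition is:
Bags: B1 = {0, 5, 6}  B2 = {0, 5, 8}  B3 = {5, 7, 8}  B4 = {3, 5, 7}  B5 = {3, 5, 9}  B6 = {1, 5, 9}  B7 = {1, 2, 5}  B8 = {2, 4, 5}
Tree: B1–B2, B2–B3, B3–B4, B4–B5, B5–B6, B6–B7, B7–B8
Every bag has size at most 3, so the width is 3 − 1 = 2 and tw(G) ≤ 2. The edges 5–6–0–8–7–3–9–1–2–4–5 form a cycle, so G is not a tree and its treewidth is at least 2. Therefore the treewidth is 2.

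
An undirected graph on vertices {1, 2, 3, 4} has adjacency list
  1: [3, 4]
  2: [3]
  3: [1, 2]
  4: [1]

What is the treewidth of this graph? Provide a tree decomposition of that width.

Each bag holds 2 vertices, so the decomposition has width 1, which upper-bounds the treewidth. Since G has at least one edge (e.g. 4–1), it is not an edgeless graph, so tw(G) ≥ 1. Hence tw(G) = 1 exactly.

Treewidth 1.
Bags: B1 = {1, 4}  B2 = {1, 3}  B3 = {2, 3}
Tree: B1–B2, B2–B3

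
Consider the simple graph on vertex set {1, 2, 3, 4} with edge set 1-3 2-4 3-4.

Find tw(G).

1

A width-1 tree decomposition is:
Bags: B1 = {1, 3}  B2 = {3, 4}  B3 = {2, 4}
Tree: B1–B2, B2–B3
The largest bag has 2 vertices, giving width 1; this decomposition certifies tw(G) ≤ 1. Any graph with an edge has treewidth ≥ 1, and G has the edge 1–3. Combining the bounds, tw(G) = 1.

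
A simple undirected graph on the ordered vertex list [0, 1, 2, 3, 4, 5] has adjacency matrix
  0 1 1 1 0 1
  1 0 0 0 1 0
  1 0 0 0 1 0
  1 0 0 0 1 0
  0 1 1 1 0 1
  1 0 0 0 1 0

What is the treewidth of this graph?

2

A width-2 tree decomposition is:
Bags: B1 = {0, 4, 5}  B2 = {0, 2, 4}  B3 = {0, 1, 4}  B4 = {0, 3, 4}
Tree: B1–B2, B2–B3, B3–B4
Every bag has size at most 3, so the width is 3 − 1 = 2 and tw(G) ≤ 2. For the lower bound, G contains the cycle 5–0–2–4–5, so G is not a forest; only forests have treewidth ≤ 1, hence tw(G) ≥ 2. Therefore the treewidth is 2.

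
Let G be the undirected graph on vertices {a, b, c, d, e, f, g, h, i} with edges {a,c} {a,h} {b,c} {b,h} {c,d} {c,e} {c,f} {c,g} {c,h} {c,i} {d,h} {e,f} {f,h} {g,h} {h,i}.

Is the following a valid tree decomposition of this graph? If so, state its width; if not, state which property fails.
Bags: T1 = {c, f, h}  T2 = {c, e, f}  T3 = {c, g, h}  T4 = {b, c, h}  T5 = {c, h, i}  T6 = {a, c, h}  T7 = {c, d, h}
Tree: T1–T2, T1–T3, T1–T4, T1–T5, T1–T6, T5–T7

Checking the three conditions: (i) the bags cover all of {a, b, c, d, e, f, g, h, i}; (ii) for each edge, some bag contains both endpoints; (iii) the bags containing any fixed vertex form a subtree. All hold, so the decomposition is valid with width 3 − 1 = 2.

Yes; width 2.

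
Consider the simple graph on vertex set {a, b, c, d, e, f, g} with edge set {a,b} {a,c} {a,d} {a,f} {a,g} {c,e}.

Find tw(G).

A width-1 tree decomposition is:
Bags: B1 = {a, c}  B2 = {c, e}  B3 = {a, f}  B4 = {a, g}  B5 = {a, b}  B6 = {a, d}
Tree: B1–B2, B1–B3, B1–B4, B4–B5, B3–B6
Each bag holds 2 vertices, so the decomposition has width 1, which upper-bounds the treewidth. G has an edge, so its treewidth is at least 1. Combining the bounds, tw(G) = 1.

1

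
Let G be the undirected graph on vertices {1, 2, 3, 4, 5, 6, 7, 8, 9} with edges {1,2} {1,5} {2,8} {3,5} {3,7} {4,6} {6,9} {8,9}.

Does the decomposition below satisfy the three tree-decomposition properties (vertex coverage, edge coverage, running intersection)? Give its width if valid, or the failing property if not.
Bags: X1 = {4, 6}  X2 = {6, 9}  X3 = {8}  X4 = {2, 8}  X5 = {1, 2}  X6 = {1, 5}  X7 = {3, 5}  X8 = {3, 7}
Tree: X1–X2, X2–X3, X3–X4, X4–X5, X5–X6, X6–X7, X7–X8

A tree decomposition must satisfy three properties: every vertex lies in some bag; for every edge, both endpoints lie together in some bag; and for every vertex, the bags containing it form a connected subtree. Here edge (9,8) lies in no bag, so the decomposition is invalid.

No — edge (9,8) lies in no bag.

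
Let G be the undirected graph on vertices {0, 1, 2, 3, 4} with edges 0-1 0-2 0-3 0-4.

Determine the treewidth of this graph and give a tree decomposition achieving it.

Treewidth 1.
One optimal decomposition is:
Bags: B1 = {0, 3}  B2 = {0, 4}  B3 = {0, 1}  B4 = {0, 2}
Tree: B1–B2, B2–B3, B3–B4

Every bag has size at most 2, so the width is 2 − 1 = 1 and tw(G) ≤ 1. Since G has at least one edge (e.g. 3–0), it is not an edgeless graph, so tw(G) ≥ 1. The upper and lower bounds meet at 1, so that is the treewidth.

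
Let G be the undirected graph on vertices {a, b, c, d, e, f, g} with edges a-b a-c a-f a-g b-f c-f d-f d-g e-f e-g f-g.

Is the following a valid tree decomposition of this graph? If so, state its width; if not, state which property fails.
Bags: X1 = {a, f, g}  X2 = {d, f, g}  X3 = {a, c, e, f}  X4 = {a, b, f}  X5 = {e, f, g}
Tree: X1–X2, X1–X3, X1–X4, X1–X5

No — bags containing vertex e are not connected in the tree.

A tree decomposition must satisfy three properties: every vertex lies in some bag; for every edge, both endpoints lie together in some bag; and for every vertex, the bags containing it form a connected subtree. Here bags containing vertex e are not connected in the tree, so the decomposition is invalid.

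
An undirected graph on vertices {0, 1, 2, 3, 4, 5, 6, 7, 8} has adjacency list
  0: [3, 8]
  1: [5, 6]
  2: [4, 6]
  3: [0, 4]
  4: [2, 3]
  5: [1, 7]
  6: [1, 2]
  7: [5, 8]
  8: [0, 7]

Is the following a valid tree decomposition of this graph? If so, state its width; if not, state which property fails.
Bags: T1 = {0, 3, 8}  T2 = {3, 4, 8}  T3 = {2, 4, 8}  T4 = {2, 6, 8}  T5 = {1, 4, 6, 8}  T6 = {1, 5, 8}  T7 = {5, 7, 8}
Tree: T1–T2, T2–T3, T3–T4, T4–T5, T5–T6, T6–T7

A tree decomposition must satisfy three properties: every vertex lies in some bag; for every edge, both endpoints lie together in some bag; and for every vertex, the bags containing it form a connected subtree. Here bags containing vertex 4 are not connected in the tree, so the decomposition is invalid.

No — bags containing vertex 4 are not connected in the tree.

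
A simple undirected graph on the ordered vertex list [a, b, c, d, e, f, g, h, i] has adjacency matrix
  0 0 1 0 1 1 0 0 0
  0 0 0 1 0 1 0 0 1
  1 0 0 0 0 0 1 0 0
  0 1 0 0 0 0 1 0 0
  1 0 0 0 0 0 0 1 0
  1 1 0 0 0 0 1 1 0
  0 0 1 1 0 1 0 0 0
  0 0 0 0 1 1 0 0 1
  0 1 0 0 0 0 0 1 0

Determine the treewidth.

3

A width-3 tree decomposition is:
Bags: B1 = {b, d, g, i}  B2 = {b, f, g, i}  B3 = {f, g, h, i}  B4 = {c, f, g, h}  B5 = {a, c, f, h}  B6 = {a, c, e, h}
Tree: B1–B2, B2–B3, B3–B4, B4–B5, B5–B6
Each bag holds 4 vertices, so the decomposition has width 3, which upper-bounds the treewidth. For the lower bound: the 4 vertex sets {b,d,i}, {g}, {f}, {a,c,e,h} are disjoint, each induces a connected subgraph, and every pair is joined by at least one edge of G. Contracting each set to a single vertex therefore yields K_{4} as a minor, and since treewidth is minor-monotone, tw(G) ≥ tw(K_{4}) = 3. The upper and lower bounds meet at 3, so that is the treewidth.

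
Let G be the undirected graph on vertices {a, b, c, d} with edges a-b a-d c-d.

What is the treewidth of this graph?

A width-1 tree decomposition is:
Bags: B1 = {a, d}  B2 = {c, d}  B3 = {a, b}
Tree: B1–B2, B1–B3
The largest bag has 2 vertices, giving width 1; this decomposition certifies tw(G) ≤ 1. G has an edge, so its treewidth is at least 1. Hence tw(G) = 1 exactly.

1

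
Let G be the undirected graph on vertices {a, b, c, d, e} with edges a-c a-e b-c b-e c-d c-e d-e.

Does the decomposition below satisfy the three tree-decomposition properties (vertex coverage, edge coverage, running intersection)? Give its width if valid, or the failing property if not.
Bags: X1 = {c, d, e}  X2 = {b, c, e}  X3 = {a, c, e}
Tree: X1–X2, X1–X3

Vertex coverage: the bags together contain {a, b, c, d, e}, the full vertex set. Edge coverage: each edge of G has both endpoints in at least one bag. Running intersection: for every vertex, the bags containing it form a connected subtree. All three properties hold, so this is a valid tree decomposition of width max|bag| − 1 = 2, and hence tw(G) ≤ 2.

Yes; width 2.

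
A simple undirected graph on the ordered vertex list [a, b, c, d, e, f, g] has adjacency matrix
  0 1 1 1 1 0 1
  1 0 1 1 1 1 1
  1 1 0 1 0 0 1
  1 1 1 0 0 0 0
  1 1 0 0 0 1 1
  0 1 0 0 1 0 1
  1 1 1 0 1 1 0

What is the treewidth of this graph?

3

A width-3 tree decomposition is:
Bags: B1 = {a, b, c, d}  B2 = {a, b, c, g}  B3 = {a, b, e, g}  B4 = {b, e, f, g}
Tree: B1–B2, B2–B3, B3–B4
Each bag holds 4 vertices, so the decomposition has width 3, which upper-bounds the treewidth. On the other hand G contains the 4-clique {a, b, c, d}. A clique must lie in a single bag of any decomposition, so no decomposition can have width below 3. Combining the bounds, tw(G) = 3.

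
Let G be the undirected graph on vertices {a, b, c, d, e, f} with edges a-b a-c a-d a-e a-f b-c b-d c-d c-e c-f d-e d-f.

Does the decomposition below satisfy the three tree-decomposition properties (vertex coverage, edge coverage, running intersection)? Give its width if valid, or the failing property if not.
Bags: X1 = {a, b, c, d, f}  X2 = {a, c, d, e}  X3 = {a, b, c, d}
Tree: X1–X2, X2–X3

A tree decomposition must satisfy three properties: every vertex lies in some bag; for every edge, both endpoints lie together in some bag; and for every vertex, the bags containing it form a connected subtree. Here bags containing vertex b are not connected in the tree, so the decomposition is invalid.

No — bags containing vertex b are not connected in the tree.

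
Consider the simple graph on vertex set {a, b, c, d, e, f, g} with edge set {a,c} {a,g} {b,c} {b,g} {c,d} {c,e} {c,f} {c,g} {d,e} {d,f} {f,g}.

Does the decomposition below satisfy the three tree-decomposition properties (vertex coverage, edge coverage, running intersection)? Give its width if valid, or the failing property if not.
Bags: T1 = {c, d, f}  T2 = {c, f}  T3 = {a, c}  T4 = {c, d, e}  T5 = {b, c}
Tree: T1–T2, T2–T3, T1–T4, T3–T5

No — vertex g appears in no bag.

A tree decomposition must satisfy three properties: every vertex lies in some bag; for every edge, both endpoints lie together in some bag; and for every vertex, the bags containing it form a connected subtree. Here vertex g appears in no bag, so the decomposition is invalid.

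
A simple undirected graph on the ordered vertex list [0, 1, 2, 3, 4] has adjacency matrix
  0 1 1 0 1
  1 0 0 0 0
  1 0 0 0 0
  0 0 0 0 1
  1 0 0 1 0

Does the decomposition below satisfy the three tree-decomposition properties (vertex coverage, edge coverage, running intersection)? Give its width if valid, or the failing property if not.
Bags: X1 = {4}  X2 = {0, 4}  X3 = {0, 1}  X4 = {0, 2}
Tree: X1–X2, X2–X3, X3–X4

A tree decomposition must satisfy three properties: every vertex lies in some bag; for every edge, both endpoints lie together in some bag; and for every vertex, the bags containing it form a connected subtree. Here vertex 3 appears in no bag, so the decomposition is invalid.

No — vertex 3 appears in no bag.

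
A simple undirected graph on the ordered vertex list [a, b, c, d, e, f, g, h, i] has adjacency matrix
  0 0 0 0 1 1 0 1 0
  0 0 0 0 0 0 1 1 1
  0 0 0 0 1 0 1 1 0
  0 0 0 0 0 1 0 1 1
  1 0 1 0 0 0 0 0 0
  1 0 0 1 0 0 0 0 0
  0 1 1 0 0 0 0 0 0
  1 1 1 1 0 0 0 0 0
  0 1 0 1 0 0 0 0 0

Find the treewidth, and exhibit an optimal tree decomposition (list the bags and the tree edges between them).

The largest bag has 4 vertices, giving width 3; this decomposition certifies tw(G) ≤ 3. For the lower bound: the 4 vertex sets {d,f,i}, {a}, {h}, {b,c,e,g} are disjoint, each induces a connected subgraph, and every pair is joined by at least one edge of G. Contracting each set to a single vertex therefore yields K_{4} as a minor, and since treewidth is minor-monotone, tw(G) ≥ tw(K_{4}) = 3. Therefore the treewidth is 3.

Treewidth 3.
One such decomposition:
Bags: B1 = {a, d, f, i}  B2 = {a, d, h, i}  B3 = {a, b, h, i}  B4 = {a, b, e, h}  B5 = {b, c, e, h}  B6 = {b, c, e, g}
Tree: B1–B2, B2–B3, B3–B4, B4–B5, B5–B6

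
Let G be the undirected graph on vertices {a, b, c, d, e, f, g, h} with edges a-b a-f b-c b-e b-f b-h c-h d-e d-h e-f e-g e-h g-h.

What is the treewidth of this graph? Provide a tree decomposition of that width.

Treewidth 2.
One optimal decomposition is:
Bags: B1 = {a, b, f}  B2 = {b, e, f}  B3 = {b, e, h}  B4 = {d, e, h}  B5 = {e, g, h}  B6 = {b, c, h}
Tree: B1–B2, B2–B3, B3–B4, B3–B5, B3–B6

The largest bag has 3 vertices, giving width 2; this decomposition certifies tw(G) ≤ 2. Conversely, {a, b, f} is a clique of size 3, and the vertices of any clique must share a bag in every tree decomposition; so some bag has ≥ 3 vertices and tw(G) ≥ 2. Combining the bounds, tw(G) = 2.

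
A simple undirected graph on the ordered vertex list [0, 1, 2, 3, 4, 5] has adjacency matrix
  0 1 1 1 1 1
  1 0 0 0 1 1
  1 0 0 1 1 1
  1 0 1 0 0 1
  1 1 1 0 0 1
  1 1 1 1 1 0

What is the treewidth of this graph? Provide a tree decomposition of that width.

Each bag holds 4 vertices, so the decomposition has width 3, which upper-bounds the treewidth. Conversely, {0, 1, 4, 5} is a clique of size 4, and the vertices of any clique must share a bag in every tree decomposition; so some bag has ≥ 4 vertices and tw(G) ≥ 3. Hence tw(G) = 3 exactly.

Treewidth 3.
One optimal decomposition is:
Bags: B1 = {0, 2, 4, 5}  B2 = {0, 1, 4, 5}  B3 = {0, 2, 3, 5}
Tree: B1–B2, B1–B3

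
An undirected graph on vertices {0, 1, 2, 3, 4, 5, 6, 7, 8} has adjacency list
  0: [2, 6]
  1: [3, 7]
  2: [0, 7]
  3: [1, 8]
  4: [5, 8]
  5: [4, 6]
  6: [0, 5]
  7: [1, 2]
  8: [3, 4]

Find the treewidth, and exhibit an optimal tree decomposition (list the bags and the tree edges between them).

Treewidth 2.
One such decomposition:
Bags: B1 = {0, 5, 6}  B2 = {0, 4, 5}  B3 = {0, 4, 8}  B4 = {0, 3, 8}  B5 = {0, 1, 3}  B6 = {0, 1, 7}  B7 = {0, 2, 7}
Tree: B1–B2, B2–B3, B3–B4, B4–B5, B5–B6, B6–B7

The largest bag has 3 vertices, giving width 2; this decomposition certifies tw(G) ≤ 2. Since 0–6–5–4–8–3–1–7–2–0 is a cycle in G, G is not acyclic. Forests are exactly the graphs of treewidth ≤ 1, so tw(G) ≥ 2. The upper and lower bounds meet at 2, so that is the treewidth.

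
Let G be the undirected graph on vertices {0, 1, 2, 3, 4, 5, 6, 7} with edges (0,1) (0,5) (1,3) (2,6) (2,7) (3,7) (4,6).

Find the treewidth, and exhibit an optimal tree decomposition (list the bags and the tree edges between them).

Treewidth 1.
One optimal decomposition is:
Bags: B1 = {4, 6}  B2 = {2, 6}  B3 = {2, 7}  B4 = {3, 7}  B5 = {1, 3}  B6 = {0, 1}  B7 = {0, 5}
Tree: B1–B2, B2–B3, B3–B4, B4–B5, B5–B6, B6–B7

Each bag holds 2 vertices, so the decomposition has width 1, which upper-bounds the treewidth. Since G has at least one edge (e.g. 4–6), it is not an edgeless graph, so tw(G) ≥ 1. Combining the bounds, tw(G) = 1.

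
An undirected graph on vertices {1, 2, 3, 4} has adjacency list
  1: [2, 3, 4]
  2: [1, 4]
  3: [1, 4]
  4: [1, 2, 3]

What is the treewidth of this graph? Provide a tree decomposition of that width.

Each bag holds 3 vertices, so the decomposition has width 2, which upper-bounds the treewidth. For the lower bound, the 3 vertices {1, 2, 4} are pairwise adjacent, and any tree decomposition puts a clique entirely inside one bag — forcing width ≥ 2. Hence tw(G) = 2 exactly.

Treewidth 2.
One optimal decomposition is:
Bags: B1 = {1, 3, 4}  B2 = {1, 2, 4}
Tree: B1–B2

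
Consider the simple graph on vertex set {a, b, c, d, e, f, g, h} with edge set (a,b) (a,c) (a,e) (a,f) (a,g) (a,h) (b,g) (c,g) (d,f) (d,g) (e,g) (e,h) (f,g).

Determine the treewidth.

2

A width-2 tree decomposition is:
Bags: B1 = {a, f, g}  B2 = {a, e, g}  B3 = {a, b, g}  B4 = {a, c, g}  B5 = {a, e, h}  B6 = {d, f, g}
Tree: B1–B2, B1–B3, B1–B4, B2–B5, B1–B6
Each bag holds 3 vertices, so the decomposition has width 2, which upper-bounds the treewidth. For the lower bound, the 3 vertices {d, f, g} are pairwise adjacent, and any tree decomposition puts a clique entirely inside one bag — forcing width ≥ 2. Combining the bounds, tw(G) = 2.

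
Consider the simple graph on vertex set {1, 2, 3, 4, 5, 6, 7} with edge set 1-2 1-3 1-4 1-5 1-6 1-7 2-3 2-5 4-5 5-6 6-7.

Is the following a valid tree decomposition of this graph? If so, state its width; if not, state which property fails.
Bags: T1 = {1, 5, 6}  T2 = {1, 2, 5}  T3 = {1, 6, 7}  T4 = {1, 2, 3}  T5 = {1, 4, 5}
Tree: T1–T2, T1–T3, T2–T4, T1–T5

Checking the three conditions: (i) the bags cover all of {1, 2, 3, 4, 5, 6, 7}; (ii) for each edge, some bag contains both endpoints; (iii) the bags containing any fixed vertex form a subtree. All hold, so the decomposition is valid with width 3 − 1 = 2.

Yes; width 2.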